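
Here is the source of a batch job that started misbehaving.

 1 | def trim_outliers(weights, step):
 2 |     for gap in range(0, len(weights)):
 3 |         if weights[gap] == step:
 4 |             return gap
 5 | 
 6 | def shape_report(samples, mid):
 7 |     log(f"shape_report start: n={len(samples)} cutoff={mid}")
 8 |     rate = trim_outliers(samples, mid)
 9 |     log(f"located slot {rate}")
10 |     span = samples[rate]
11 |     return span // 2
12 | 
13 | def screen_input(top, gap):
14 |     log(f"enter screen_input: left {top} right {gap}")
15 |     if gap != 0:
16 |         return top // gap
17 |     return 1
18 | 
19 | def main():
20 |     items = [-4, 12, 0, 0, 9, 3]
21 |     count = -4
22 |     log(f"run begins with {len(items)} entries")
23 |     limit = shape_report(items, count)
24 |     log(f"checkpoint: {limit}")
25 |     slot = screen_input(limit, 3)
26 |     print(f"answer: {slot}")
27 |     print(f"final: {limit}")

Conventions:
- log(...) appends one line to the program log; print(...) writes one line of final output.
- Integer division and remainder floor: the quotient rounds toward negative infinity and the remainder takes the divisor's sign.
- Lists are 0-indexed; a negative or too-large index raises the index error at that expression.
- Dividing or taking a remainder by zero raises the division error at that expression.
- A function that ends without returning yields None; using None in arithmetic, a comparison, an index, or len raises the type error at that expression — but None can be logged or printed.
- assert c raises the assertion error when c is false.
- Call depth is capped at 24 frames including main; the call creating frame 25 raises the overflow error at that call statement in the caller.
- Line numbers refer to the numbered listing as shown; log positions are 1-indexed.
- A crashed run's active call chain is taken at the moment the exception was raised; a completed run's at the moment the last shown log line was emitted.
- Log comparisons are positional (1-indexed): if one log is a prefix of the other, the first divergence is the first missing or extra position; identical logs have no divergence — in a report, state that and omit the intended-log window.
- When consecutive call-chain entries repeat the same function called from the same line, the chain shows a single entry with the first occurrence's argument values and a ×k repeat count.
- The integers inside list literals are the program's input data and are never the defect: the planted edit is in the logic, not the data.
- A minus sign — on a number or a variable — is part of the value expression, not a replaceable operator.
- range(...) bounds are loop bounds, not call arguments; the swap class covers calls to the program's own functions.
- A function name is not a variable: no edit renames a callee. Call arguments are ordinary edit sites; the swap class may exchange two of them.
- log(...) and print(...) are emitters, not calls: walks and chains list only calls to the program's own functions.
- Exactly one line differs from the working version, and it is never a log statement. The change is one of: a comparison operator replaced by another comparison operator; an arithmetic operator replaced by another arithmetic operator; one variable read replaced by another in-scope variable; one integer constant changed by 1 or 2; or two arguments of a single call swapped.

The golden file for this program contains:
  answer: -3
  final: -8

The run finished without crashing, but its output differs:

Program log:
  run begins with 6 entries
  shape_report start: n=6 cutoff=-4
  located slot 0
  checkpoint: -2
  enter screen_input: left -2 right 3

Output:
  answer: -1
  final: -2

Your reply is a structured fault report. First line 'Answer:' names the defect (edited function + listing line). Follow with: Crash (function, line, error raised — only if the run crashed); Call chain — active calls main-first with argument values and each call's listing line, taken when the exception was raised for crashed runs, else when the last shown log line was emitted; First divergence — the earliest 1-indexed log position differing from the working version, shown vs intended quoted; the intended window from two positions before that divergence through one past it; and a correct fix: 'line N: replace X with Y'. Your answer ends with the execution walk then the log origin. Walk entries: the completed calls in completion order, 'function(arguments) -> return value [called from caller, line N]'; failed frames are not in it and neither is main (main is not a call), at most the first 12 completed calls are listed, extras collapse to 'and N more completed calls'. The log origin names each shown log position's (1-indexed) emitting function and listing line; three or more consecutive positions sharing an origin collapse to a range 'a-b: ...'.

Answer: the defect is in shape_report at line 11.
The tell: At log position 4 the runs split — shown 'checkpoint: -2', but the working version logs 'checkpoint: -8'.
Call chain: main -> screen_input(-2, 3) (called at line 25).
First divergence: position 4 — shown 'checkpoint: -2', intended 'checkpoint: -8'.
Intended log window:
  2: shape_report start: n=6 cutoff=-4
  3: located slot 0
  4: checkpoint: -8
  5: enter screen_input: left -8 right 3
Execution walk:
  trim_outliers([-4, 12, 0, 0, 9, 3], -4) -> 0  [called from shape_report, line 8]
  shape_report([-4, 12, 0, 0, 9, 3], -4) -> -2  [called from main, line 23]
  screen_input(-2, 3) -> -1  [called from main, line 25]
Log origins:
  1: emitted by main (line 22)
  2: emitted by shape_report (line 7)
  3: emitted by shape_report (line 9)
  4: emitted by main (line 24)
  5: emitted by screen_input (line 14)
A correct fix: line 11: replace `//` with `*`.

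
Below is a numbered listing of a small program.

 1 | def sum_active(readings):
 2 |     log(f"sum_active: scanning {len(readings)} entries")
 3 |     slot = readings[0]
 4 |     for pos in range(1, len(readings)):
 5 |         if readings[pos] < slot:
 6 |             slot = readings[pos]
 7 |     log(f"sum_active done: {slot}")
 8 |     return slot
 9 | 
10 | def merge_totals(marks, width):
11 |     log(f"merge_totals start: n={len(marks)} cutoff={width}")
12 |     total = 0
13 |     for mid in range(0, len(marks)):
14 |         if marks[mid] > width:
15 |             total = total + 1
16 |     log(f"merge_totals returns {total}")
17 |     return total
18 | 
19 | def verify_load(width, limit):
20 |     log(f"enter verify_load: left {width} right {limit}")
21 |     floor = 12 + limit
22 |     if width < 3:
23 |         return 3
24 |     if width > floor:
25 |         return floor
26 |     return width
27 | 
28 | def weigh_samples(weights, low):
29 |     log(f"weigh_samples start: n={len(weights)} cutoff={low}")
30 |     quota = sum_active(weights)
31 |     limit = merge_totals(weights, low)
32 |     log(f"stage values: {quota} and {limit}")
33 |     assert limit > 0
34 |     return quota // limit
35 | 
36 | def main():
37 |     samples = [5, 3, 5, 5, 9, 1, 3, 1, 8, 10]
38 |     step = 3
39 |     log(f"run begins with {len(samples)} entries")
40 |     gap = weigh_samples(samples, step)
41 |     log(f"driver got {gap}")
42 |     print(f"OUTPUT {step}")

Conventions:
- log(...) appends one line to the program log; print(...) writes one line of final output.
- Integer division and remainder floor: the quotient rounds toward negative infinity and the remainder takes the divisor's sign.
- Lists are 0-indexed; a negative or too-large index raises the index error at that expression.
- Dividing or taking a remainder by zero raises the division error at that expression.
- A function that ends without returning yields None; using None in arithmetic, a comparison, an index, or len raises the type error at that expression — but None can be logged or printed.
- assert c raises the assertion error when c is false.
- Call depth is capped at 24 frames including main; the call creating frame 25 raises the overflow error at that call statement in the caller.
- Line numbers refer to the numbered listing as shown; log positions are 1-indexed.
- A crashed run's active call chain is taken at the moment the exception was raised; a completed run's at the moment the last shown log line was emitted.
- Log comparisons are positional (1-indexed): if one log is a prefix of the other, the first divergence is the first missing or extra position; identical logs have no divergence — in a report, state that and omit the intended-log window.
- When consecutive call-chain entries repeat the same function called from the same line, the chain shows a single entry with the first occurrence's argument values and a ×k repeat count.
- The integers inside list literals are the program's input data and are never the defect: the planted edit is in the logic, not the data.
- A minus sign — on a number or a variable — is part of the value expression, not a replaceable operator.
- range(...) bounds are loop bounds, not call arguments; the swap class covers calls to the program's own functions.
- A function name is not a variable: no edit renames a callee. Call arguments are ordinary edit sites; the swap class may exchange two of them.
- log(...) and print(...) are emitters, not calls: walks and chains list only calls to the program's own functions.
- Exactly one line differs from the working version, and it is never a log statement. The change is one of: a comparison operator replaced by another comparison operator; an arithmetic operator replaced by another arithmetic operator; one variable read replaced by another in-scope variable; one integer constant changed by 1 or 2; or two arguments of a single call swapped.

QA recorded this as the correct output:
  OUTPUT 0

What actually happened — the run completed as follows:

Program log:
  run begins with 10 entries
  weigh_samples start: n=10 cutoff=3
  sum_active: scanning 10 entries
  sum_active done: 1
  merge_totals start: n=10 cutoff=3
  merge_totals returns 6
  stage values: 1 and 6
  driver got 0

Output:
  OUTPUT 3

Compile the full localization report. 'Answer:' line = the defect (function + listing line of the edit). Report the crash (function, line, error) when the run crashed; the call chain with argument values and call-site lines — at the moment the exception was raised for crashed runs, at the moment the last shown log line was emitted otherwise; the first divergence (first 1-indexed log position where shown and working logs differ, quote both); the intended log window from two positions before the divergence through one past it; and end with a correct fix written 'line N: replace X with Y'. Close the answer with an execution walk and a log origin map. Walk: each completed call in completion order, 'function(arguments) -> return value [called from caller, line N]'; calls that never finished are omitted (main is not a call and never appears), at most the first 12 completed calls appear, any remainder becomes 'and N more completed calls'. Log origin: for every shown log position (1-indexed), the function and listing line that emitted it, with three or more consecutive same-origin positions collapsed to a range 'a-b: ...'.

Answer: the defect is in main at line 42.
The tell: No log line changed; the fault shows up purely in the output.
Call chain: main.
First divergence: there is none — every log position agrees.
Execution walk:
  sum_active([5, 3, 5, 5, 9, 1, 3, 1, 8, 10]) -> 1  [called from weigh_samples, line 30]
  merge_totals([5, 3, 5, 5, 9, 1, 3, 1, 8, 10], 3) -> 6  [called from weigh_samples, line 31]
  weigh_samples([5, 3, 5, 5, 9, 1, 3, 1, 8, 10], 3) -> 0  [called from main, line 40]
Log line origins:
  1: emitted by main (line 39)
  2: emitted by weigh_samples (line 29)
  3: emitted by sum_active (line 2)
  4: emitted by sum_active (line 7)
  5: emitted by merge_totals (line 11)
  6: emitted by merge_totals (line 16)
  7: emitted by weigh_samples (line 32)
  8: emitted by main (line 41)
A correct fix: line 42: replace `step` with `gap`.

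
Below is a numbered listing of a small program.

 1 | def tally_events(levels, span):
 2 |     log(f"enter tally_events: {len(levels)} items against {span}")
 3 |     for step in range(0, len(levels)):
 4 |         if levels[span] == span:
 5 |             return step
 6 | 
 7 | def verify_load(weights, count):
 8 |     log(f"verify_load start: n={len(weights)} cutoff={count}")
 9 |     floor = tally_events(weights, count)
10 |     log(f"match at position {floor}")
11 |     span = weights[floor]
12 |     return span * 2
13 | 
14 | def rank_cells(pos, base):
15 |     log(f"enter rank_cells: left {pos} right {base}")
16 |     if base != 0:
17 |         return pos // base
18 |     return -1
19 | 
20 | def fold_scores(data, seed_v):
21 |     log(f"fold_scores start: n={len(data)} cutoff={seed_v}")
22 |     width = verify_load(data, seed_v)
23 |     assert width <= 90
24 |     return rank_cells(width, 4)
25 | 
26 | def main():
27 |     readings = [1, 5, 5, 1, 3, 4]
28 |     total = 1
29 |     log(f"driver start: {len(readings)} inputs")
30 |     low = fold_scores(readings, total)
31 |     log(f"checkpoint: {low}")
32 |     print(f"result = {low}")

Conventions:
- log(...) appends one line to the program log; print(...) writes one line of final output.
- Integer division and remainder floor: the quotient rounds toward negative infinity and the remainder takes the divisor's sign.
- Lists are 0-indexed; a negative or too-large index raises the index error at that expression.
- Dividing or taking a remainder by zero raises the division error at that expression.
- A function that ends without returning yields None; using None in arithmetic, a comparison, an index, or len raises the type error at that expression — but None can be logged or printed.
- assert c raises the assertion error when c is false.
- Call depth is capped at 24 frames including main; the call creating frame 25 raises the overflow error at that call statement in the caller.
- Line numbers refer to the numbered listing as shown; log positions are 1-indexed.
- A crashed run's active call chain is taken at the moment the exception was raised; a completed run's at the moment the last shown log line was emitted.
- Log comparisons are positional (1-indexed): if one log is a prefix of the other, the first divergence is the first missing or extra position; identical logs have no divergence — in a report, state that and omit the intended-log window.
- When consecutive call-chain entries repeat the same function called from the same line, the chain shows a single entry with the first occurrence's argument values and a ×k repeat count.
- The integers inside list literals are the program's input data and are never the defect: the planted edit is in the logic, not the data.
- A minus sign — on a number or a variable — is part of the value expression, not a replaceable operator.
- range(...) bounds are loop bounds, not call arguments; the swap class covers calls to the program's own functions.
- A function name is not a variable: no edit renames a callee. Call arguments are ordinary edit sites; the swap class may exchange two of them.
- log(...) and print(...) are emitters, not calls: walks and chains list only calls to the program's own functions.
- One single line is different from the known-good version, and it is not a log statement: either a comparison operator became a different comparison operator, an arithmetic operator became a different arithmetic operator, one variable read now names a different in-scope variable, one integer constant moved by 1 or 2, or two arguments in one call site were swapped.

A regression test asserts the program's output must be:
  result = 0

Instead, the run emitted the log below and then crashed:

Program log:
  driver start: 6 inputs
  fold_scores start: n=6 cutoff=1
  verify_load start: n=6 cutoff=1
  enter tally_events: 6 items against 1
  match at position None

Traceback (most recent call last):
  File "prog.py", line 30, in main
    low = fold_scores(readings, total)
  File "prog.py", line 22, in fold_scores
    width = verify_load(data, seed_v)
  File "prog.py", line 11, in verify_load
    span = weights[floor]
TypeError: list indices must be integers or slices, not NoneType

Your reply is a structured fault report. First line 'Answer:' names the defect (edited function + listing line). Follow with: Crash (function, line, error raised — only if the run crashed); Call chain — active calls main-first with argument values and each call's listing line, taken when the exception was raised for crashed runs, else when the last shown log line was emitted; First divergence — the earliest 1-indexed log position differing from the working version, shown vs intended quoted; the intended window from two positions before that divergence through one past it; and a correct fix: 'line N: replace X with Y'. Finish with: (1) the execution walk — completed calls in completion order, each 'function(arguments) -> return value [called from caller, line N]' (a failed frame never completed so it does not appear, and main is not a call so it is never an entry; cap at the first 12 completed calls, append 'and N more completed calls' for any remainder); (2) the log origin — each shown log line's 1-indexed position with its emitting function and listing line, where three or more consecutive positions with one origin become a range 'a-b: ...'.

Answer: the defect is in tally_events at line 4.
Key fact: The log first diverges at position 5: the faulty run prints 'match at position None' where the working version prints 'match at position 0'.
Crash: verify_load, line 11, TypeError.
Call chain: main -> fold_scores([1, 5, 5, 1, 3, 4], 1) (called at line 30) -> verify_load([1, 5, 5, 1, 3, 4], 1) (called at line 22).
First divergence: at position 5 the run shows 'match at position None' where the working version logs 'match at position 0'.
Intended log window:
  3: verify_load start: n=6 cutoff=1
  4: enter tally_events: 6 items against 1
  5: match at position 0
  6: enter rank_cells: left 2 right 4
Execution walk:
  tally_events([1, 5, 5, 1, 3, 4], 1) -> None  [called from verify_load, line 9]
Log origins:
  1: logged in main at line 29
  2: logged in fold_scores at line 21
  3: logged in verify_load at line 8
  4: logged in tally_events at line 2
  5: logged in verify_load at line 10
A correct fix: line 4: replace `levels[span]` with `levels[step]`.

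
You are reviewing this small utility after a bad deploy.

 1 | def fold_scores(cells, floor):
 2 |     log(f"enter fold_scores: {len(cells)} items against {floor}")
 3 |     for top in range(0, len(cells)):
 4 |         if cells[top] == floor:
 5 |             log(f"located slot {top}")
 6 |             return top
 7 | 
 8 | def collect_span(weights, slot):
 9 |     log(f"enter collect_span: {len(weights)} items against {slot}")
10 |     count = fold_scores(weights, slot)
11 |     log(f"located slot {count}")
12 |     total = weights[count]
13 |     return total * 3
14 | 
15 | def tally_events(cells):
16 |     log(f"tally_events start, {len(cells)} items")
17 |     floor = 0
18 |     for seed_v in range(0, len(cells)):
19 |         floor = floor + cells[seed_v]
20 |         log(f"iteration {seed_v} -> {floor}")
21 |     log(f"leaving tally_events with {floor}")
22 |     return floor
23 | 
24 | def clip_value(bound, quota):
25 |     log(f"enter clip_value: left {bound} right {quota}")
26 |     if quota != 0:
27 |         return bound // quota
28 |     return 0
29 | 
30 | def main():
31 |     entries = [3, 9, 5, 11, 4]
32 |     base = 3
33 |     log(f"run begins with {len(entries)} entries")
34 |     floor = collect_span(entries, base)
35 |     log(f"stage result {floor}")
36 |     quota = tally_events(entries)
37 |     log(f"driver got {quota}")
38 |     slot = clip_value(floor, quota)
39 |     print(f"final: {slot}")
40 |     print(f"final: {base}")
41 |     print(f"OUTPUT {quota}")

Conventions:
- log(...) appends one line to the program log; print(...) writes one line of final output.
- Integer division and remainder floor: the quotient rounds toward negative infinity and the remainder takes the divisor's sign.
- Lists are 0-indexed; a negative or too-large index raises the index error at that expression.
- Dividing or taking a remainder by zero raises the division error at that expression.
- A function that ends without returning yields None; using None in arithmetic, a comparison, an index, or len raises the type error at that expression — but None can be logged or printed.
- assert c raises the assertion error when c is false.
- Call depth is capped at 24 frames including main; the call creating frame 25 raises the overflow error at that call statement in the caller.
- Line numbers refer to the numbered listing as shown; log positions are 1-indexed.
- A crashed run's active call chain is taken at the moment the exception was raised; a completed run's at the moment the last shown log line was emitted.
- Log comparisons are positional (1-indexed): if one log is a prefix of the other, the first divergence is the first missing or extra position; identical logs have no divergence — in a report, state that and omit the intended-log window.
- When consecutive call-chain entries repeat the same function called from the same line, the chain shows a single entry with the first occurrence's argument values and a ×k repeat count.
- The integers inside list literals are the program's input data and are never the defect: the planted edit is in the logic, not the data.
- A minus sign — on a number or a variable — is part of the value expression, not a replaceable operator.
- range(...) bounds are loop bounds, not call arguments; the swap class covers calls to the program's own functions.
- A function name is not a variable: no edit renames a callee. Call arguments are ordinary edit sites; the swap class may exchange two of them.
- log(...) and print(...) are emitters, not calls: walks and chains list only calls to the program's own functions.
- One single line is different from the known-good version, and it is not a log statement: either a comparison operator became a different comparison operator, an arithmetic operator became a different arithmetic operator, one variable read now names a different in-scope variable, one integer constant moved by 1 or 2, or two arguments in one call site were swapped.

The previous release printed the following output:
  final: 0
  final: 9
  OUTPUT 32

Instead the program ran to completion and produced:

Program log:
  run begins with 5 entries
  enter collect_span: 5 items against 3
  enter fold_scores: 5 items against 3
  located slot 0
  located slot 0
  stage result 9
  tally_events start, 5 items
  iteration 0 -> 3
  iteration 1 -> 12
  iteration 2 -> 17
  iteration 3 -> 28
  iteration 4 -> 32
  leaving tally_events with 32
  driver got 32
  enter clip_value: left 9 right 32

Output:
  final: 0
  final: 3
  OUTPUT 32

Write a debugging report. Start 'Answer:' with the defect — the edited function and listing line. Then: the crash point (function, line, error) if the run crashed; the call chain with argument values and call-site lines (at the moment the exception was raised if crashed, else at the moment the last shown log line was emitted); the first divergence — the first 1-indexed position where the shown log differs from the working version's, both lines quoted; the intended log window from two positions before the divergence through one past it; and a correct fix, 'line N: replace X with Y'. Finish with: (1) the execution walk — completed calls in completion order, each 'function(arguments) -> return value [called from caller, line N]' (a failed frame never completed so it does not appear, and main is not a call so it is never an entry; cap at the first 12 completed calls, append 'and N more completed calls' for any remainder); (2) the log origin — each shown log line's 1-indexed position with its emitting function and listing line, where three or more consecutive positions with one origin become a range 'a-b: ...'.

Answer: the defect is in main at line 40.
Core observation: Nothing in the log betrays the bug — only the output does.
Call chain: main -> clip_value(9, 32) (called at line 38).
First divergence: none; the two logs match at every position.
Execution walk:
  fold_scores([3, 9, 5, 11, 4], 3) -> 0  [called from collect_span, line 10]
  collect_span([3, 9, 5, 11, 4], 3) -> 9  [called from main, line 34]
  tally_events([3, 9, 5, 11, 4]) -> 32  [called from main, line 36]
  clip_value(9, 32) -> 0  [called from main, line 38]
Log origins:
  1: logged in main at line 33
  2: logged in collect_span at line 9
  3: logged in fold_scores at line 2
  4: logged in fold_scores at line 5
  5: logged in collect_span at line 11
  6: logged in main at line 35
  7: logged in tally_events at line 16
  8-12: logged in tally_events at line 20
  13: logged in tally_events at line 21
  14: logged in main at line 37
  15: logged in clip_value at line 25
A correct fix: line 40: replace `base` with `floor`.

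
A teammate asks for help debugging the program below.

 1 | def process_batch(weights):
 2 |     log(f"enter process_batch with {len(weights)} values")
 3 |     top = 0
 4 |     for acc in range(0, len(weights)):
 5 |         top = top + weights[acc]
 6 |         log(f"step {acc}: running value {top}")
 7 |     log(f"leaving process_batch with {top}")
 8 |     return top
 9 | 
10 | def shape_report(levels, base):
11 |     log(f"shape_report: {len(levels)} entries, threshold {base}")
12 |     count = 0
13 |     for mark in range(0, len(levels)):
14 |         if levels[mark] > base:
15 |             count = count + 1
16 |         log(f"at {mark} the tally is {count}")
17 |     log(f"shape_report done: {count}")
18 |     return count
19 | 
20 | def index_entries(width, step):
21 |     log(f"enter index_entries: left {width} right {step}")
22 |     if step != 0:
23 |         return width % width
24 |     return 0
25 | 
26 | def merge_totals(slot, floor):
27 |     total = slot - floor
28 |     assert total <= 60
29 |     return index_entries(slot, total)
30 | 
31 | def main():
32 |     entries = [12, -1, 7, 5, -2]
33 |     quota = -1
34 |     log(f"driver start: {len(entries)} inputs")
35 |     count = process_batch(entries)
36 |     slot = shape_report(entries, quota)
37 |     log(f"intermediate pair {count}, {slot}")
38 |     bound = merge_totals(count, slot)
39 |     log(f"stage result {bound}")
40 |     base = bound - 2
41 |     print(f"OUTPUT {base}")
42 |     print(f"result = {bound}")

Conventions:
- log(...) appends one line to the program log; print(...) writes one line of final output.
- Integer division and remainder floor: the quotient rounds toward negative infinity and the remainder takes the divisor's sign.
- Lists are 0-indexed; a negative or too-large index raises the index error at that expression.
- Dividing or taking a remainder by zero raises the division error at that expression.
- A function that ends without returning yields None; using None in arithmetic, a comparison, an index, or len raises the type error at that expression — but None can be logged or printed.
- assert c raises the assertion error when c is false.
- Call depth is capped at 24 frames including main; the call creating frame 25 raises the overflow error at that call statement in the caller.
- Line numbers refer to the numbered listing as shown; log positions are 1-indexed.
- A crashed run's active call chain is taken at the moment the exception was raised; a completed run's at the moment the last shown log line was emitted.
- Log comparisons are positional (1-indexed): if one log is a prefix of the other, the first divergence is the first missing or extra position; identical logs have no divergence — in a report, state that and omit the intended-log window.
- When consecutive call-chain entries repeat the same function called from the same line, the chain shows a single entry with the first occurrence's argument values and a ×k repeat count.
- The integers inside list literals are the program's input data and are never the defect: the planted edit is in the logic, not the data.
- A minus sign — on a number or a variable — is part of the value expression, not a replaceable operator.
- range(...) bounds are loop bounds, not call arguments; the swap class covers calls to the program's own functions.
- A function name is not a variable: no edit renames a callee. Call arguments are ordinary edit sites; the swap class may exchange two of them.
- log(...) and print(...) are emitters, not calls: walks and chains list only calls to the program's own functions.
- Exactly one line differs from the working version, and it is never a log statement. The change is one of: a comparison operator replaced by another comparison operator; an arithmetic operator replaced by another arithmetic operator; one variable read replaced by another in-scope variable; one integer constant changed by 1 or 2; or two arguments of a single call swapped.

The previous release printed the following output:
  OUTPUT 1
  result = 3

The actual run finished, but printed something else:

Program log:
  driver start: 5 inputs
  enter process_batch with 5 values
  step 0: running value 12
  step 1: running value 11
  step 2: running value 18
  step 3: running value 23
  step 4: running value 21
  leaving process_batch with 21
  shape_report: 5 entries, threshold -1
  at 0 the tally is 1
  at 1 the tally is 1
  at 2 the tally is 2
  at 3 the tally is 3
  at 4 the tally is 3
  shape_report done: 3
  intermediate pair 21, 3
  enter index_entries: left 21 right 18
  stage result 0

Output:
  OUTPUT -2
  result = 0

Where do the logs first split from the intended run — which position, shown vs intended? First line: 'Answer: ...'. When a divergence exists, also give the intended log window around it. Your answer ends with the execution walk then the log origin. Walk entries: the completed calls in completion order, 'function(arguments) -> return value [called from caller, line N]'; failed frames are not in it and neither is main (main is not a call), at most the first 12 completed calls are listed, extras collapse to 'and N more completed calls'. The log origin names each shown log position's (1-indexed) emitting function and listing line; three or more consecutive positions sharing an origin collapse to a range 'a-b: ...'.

Answer: position 18; shown 'stage result 0' vs intended 'stage result 3'.
Intended log window:
  16: intermediate pair 21, 3
  17: enter index_entries: left 21 right 18
  18: stage result 3
Execution walk:
  process_batch([12, -1, 7, 5, -2]) -> 21  [called from main, line 35]
  shape_report([12, -1, 7, 5, -2], -1) -> 3  [called from main, line 36]
  index_entries(21, 18) -> 0  [called from merge_totals, line 29]
  merge_totals(21, 3) -> 0  [called from main, line 38]
Log line origins:
  1: emitted by main (line 34)
  2: emitted by process_batch (line 2)
  3-7: emitted by process_batch (line 6)
  8: emitted by process_batch (line 7)
  9: emitted by shape_report (line 11)
  10-14: emitted by shape_report (line 16)
  15: emitted by shape_report (line 17)
  16: emitted by main (line 37)
  17: emitted by index_entries (line 21)
  18: emitted by main (line 39)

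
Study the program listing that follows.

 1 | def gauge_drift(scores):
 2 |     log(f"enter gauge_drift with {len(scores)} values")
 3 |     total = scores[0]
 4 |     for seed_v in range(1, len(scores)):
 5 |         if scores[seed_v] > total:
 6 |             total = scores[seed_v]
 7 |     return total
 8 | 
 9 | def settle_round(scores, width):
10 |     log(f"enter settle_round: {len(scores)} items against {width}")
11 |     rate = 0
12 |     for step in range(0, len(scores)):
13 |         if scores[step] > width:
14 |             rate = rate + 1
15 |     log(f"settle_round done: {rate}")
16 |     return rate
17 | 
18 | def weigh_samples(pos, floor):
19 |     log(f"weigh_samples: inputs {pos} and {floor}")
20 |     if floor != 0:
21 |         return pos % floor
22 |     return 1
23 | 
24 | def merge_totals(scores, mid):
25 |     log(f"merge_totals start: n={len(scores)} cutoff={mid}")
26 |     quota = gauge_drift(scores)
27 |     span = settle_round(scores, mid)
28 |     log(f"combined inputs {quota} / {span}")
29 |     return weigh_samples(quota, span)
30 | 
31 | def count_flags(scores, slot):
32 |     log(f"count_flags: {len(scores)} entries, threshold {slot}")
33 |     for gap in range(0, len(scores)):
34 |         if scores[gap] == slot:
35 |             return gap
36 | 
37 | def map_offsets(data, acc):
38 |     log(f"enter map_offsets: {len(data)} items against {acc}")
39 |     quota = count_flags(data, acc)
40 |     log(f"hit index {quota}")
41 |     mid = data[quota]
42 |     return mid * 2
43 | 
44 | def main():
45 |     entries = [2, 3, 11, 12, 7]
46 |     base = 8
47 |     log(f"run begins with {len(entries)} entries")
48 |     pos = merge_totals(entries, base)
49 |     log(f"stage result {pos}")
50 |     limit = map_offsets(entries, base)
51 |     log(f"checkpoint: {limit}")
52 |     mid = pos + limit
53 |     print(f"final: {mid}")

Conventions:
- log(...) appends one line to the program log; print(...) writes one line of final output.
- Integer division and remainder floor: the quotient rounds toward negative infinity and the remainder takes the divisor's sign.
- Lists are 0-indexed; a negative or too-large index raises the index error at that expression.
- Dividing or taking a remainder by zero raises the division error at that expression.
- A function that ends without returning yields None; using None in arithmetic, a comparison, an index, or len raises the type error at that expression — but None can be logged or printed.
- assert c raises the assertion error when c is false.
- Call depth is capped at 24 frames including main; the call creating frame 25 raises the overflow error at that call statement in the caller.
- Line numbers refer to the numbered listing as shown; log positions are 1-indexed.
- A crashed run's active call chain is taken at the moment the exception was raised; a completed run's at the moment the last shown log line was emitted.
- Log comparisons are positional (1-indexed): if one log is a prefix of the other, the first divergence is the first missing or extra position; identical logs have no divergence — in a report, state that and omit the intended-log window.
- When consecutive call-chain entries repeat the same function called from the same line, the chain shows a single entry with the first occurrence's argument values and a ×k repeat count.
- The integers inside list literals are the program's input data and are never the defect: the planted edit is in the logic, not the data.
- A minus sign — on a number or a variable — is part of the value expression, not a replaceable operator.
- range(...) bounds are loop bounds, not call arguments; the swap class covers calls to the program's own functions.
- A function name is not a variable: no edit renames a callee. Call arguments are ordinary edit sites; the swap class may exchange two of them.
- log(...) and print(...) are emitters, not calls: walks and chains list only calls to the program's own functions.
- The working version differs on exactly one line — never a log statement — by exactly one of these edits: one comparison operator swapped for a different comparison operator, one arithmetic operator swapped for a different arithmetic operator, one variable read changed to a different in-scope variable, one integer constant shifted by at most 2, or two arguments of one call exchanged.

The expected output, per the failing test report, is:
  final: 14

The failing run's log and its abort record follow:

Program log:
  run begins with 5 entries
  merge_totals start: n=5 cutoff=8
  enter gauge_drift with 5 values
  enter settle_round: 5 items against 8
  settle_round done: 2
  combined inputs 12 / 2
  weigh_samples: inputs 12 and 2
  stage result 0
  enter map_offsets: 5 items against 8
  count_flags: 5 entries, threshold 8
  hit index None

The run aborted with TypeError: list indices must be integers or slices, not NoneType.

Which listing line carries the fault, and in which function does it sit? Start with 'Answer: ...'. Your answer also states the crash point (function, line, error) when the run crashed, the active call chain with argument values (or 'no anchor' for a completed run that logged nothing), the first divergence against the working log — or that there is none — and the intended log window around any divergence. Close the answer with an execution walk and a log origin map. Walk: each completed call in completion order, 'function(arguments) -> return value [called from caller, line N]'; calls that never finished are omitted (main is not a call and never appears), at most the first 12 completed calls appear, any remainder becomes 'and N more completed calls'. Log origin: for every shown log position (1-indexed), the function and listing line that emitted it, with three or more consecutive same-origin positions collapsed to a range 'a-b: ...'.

Answer: the defect is in main at line 46.
The tell: The earliest visible damage is log position 2 — 'merge_totals start: n=5 cutoff=8' rather than the intended 'merge_totals start: n=5 cutoff=7'.
Crash: map_offsets, line 41, TypeError.
Call chain: main -> map_offsets([2, 3, 11, 12, 7], 8) (called at line 50).
First divergence: position 2 — shown 'merge_totals start: n=5 cutoff=8', intended 'merge_totals start: n=5 cutoff=7'.
Intended log window:
  1: run begins with 5 entries
  2: merge_totals start: n=5 cutoff=7
  3: enter gauge_drift with 5 values
Execution walk:
  gauge_drift([2, 3, 11, 12, 7]) -> 12  [called from merge_totals, line 26]
  settle_round([2, 3, 11, 12, 7], 8) -> 2  [called from merge_totals, line 27]
  weigh_samples(12, 2) -> 0  [called from merge_totals, line 29]
  merge_totals([2, 3, 11, 12, 7], 8) -> 0  [called from main, line 48]
  count_flags([2, 3, 11, 12, 7], 8) -> None  [called from map_offsets, line 39]
Origin of each log line:
  1: logged in main at line 47
  2: logged in merge_totals at line 25
  3: logged in gauge_drift at line 2
  4: logged in settle_round at line 10
  5: logged in settle_round at line 15
  6: logged in merge_totals at line 28
  7: logged in weigh_samples at line 19
  8: logged in main at line 49
  9: logged in map_offsets at line 38
  10: logged in count_flags at line 32
  11: logged in map_offsets at line 40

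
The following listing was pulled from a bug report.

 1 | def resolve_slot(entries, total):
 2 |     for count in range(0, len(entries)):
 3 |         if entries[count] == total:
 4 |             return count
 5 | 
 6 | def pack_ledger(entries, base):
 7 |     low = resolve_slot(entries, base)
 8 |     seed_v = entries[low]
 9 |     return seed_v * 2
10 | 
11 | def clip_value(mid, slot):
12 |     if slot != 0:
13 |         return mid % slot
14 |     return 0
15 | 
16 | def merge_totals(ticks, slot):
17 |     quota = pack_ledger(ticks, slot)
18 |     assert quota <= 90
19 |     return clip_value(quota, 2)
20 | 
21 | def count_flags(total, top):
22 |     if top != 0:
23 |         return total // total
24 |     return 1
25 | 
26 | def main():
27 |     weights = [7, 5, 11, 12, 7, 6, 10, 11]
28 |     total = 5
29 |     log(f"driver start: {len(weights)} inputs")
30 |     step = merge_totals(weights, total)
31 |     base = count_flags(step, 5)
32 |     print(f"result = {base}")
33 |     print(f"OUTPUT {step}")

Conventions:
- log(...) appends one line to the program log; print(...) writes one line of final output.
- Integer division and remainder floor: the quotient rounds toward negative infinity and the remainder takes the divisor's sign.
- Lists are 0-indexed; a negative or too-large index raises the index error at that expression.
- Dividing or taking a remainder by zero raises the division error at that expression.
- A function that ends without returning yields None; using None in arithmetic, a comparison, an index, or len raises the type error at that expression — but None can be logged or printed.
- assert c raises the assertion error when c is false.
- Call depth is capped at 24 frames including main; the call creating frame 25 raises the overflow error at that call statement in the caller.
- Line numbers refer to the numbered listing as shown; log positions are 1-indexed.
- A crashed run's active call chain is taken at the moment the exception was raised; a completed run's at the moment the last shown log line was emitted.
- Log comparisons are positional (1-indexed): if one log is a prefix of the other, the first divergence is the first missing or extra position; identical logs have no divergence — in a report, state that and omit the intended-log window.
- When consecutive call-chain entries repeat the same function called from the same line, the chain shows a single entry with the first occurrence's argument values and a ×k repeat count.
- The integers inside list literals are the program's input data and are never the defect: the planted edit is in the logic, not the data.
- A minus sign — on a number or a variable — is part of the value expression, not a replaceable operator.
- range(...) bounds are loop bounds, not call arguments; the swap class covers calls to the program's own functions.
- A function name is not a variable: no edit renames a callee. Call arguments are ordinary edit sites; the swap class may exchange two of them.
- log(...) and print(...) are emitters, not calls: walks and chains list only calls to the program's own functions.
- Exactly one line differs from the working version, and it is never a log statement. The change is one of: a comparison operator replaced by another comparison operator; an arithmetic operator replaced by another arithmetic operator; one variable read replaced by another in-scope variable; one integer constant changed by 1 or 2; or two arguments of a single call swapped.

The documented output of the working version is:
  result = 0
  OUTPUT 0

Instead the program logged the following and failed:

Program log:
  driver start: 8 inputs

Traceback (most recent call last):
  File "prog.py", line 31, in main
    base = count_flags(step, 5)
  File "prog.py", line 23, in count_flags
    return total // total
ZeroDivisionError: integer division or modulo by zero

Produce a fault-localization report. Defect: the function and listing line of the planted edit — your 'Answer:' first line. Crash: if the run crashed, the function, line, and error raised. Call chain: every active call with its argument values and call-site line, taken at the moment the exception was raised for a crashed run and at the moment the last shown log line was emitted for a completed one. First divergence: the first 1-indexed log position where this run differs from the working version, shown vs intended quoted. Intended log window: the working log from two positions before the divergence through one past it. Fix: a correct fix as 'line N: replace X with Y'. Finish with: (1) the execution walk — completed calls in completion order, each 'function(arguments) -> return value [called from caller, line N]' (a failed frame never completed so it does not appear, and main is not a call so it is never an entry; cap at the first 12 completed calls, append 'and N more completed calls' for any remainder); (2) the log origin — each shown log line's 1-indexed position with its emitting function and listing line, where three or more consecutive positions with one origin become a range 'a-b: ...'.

Answer: the defect is in count_flags at line 23.
Key observation: The log gives no warning — it matches the intended run right up to the abort.
Crash: count_flags, line 23, ZeroDivisionError.
Call chain: main -> count_flags(0, 5) (called at line 31).
First divergence: there is none — every log position agrees.
Execution walk:
  resolve_slot([7, 5, 11, 12, 7, 6, 10, 11], 5) -> 1  [called from pack_ledger, line 7]
  pack_ledger([7, 5, 11, 12, 7, 6, 10, 11], 5) -> 10  [called from merge_totals, line 17]
  clip_value(10, 2) -> 0  [called from merge_totals, line 19]
  merge_totals([7, 5, 11, 12, 7, 6, 10, 11], 5) -> 0  [called from main, line 30]
Origin of each log line:
  1 — main, line 29
A correct fix: line 23: replace `total // total` with `total // top`.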